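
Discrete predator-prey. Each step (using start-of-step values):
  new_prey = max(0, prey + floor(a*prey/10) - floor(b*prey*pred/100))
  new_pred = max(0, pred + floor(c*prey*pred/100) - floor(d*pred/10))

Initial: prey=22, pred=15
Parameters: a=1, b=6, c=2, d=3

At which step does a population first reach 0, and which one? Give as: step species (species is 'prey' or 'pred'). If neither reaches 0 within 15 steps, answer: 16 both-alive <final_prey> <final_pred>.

Answer: 2 prey

Derivation:
Step 1: prey: 22+2-19=5; pred: 15+6-4=17
Step 2: prey: 5+0-5=0; pred: 17+1-5=13
First extinction: prey at step 2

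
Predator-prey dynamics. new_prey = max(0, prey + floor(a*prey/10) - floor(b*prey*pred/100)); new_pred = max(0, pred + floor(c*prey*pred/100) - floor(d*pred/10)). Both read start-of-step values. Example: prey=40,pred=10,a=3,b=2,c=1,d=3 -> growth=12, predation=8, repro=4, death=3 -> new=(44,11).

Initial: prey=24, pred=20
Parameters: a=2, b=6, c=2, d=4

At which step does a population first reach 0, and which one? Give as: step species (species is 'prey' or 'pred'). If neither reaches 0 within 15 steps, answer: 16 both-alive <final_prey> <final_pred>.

Step 1: prey: 24+4-28=0; pred: 20+9-8=21
First extinction: prey at step 1

Answer: 1 prey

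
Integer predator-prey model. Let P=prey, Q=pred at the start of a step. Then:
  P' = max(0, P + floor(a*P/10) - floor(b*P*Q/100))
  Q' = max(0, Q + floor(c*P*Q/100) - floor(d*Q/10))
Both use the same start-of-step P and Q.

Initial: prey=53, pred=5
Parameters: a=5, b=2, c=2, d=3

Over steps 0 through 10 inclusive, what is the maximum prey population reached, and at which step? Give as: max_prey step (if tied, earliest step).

Step 1: prey: 53+26-5=74; pred: 5+5-1=9
Step 2: prey: 74+37-13=98; pred: 9+13-2=20
Step 3: prey: 98+49-39=108; pred: 20+39-6=53
Step 4: prey: 108+54-114=48; pred: 53+114-15=152
Step 5: prey: 48+24-145=0; pred: 152+145-45=252
Step 6: prey: 0+0-0=0; pred: 252+0-75=177
Step 7: prey: 0+0-0=0; pred: 177+0-53=124
Step 8: prey: 0+0-0=0; pred: 124+0-37=87
Step 9: prey: 0+0-0=0; pred: 87+0-26=61
Step 10: prey: 0+0-0=0; pred: 61+0-18=43
Max prey = 108 at step 3

Answer: 108 3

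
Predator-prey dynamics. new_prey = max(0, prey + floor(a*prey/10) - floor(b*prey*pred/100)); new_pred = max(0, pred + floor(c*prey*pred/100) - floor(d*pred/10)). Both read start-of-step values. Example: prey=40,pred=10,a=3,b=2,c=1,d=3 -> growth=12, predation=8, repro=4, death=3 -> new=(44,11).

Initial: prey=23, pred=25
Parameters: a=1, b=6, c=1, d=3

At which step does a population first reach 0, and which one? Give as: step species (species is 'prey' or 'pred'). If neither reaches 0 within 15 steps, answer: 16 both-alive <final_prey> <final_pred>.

Answer: 1 prey

Derivation:
Step 1: prey: 23+2-34=0; pred: 25+5-7=23
First extinction: prey at step 1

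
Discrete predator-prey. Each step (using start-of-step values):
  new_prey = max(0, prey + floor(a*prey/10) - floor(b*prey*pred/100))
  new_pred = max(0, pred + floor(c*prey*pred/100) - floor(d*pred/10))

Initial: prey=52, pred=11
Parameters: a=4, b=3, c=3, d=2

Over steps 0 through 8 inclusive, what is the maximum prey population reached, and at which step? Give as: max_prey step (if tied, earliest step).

Answer: 55 1

Derivation:
Step 1: prey: 52+20-17=55; pred: 11+17-2=26
Step 2: prey: 55+22-42=35; pred: 26+42-5=63
Step 3: prey: 35+14-66=0; pred: 63+66-12=117
Step 4: prey: 0+0-0=0; pred: 117+0-23=94
Step 5: prey: 0+0-0=0; pred: 94+0-18=76
Step 6: prey: 0+0-0=0; pred: 76+0-15=61
Step 7: prey: 0+0-0=0; pred: 61+0-12=49
Step 8: prey: 0+0-0=0; pred: 49+0-9=40
Max prey = 55 at step 1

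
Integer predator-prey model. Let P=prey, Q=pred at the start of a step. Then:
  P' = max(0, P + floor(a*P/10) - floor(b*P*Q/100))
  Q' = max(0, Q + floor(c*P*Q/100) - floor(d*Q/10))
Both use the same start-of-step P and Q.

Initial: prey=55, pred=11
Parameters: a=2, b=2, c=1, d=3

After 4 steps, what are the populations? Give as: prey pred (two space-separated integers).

Answer: 34 22

Derivation:
Step 1: prey: 55+11-12=54; pred: 11+6-3=14
Step 2: prey: 54+10-15=49; pred: 14+7-4=17
Step 3: prey: 49+9-16=42; pred: 17+8-5=20
Step 4: prey: 42+8-16=34; pred: 20+8-6=22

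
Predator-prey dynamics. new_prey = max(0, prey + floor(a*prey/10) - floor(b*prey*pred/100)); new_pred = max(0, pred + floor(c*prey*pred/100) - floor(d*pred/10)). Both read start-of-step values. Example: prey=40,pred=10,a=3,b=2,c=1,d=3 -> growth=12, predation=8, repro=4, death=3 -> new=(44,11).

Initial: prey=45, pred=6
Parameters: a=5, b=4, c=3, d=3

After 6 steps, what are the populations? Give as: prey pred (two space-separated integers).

Step 1: prey: 45+22-10=57; pred: 6+8-1=13
Step 2: prey: 57+28-29=56; pred: 13+22-3=32
Step 3: prey: 56+28-71=13; pred: 32+53-9=76
Step 4: prey: 13+6-39=0; pred: 76+29-22=83
Step 5: prey: 0+0-0=0; pred: 83+0-24=59
Step 6: prey: 0+0-0=0; pred: 59+0-17=42

Answer: 0 42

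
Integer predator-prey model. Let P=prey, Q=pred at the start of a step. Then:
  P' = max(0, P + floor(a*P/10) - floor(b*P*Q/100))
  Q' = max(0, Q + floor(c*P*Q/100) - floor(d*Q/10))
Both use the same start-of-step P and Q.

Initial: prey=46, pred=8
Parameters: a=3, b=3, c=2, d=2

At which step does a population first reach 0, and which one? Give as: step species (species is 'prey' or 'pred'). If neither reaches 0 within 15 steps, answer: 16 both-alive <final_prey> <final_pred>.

Step 1: prey: 46+13-11=48; pred: 8+7-1=14
Step 2: prey: 48+14-20=42; pred: 14+13-2=25
Step 3: prey: 42+12-31=23; pred: 25+21-5=41
Step 4: prey: 23+6-28=1; pred: 41+18-8=51
Step 5: prey: 1+0-1=0; pred: 51+1-10=42
First extinction: prey at step 5

Answer: 5 prey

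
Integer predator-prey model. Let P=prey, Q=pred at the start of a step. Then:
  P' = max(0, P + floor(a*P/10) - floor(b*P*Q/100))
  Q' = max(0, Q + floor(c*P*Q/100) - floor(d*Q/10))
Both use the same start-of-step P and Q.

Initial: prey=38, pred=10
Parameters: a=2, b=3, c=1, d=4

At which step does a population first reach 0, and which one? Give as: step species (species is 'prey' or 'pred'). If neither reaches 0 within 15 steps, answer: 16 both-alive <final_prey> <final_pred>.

Answer: 16 both-alive 53 4

Derivation:
Step 1: prey: 38+7-11=34; pred: 10+3-4=9
Step 2: prey: 34+6-9=31; pred: 9+3-3=9
Step 3: prey: 31+6-8=29; pred: 9+2-3=8
Step 4: prey: 29+5-6=28; pred: 8+2-3=7
Step 5: prey: 28+5-5=28; pred: 7+1-2=6
Step 6: prey: 28+5-5=28; pred: 6+1-2=5
Step 7: prey: 28+5-4=29; pred: 5+1-2=4
Step 8: prey: 29+5-3=31; pred: 4+1-1=4
Step 9: prey: 31+6-3=34; pred: 4+1-1=4
Step 10: prey: 34+6-4=36; pred: 4+1-1=4
Step 11: prey: 36+7-4=39; pred: 4+1-1=4
Step 12: prey: 39+7-4=42; pred: 4+1-1=4
Step 13: prey: 42+8-5=45; pred: 4+1-1=4
Step 14: prey: 45+9-5=49; pred: 4+1-1=4
Step 15: prey: 49+9-5=53; pred: 4+1-1=4
No extinction within 15 steps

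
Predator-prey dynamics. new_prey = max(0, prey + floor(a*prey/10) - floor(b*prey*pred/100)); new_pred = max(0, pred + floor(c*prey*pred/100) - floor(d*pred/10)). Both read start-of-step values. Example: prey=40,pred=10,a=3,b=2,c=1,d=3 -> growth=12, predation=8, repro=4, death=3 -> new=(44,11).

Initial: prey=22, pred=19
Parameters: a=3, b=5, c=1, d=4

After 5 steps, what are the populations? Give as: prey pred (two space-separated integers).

Answer: 2 3

Derivation:
Step 1: prey: 22+6-20=8; pred: 19+4-7=16
Step 2: prey: 8+2-6=4; pred: 16+1-6=11
Step 3: prey: 4+1-2=3; pred: 11+0-4=7
Step 4: prey: 3+0-1=2; pred: 7+0-2=5
Step 5: prey: 2+0-0=2; pred: 5+0-2=3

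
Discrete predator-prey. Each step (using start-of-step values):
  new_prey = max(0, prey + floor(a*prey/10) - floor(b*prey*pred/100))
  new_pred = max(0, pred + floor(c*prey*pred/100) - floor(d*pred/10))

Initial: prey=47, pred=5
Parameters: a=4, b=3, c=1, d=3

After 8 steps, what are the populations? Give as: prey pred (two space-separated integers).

Answer: 0 38

Derivation:
Step 1: prey: 47+18-7=58; pred: 5+2-1=6
Step 2: prey: 58+23-10=71; pred: 6+3-1=8
Step 3: prey: 71+28-17=82; pred: 8+5-2=11
Step 4: prey: 82+32-27=87; pred: 11+9-3=17
Step 5: prey: 87+34-44=77; pred: 17+14-5=26
Step 6: prey: 77+30-60=47; pred: 26+20-7=39
Step 7: prey: 47+18-54=11; pred: 39+18-11=46
Step 8: prey: 11+4-15=0; pred: 46+5-13=38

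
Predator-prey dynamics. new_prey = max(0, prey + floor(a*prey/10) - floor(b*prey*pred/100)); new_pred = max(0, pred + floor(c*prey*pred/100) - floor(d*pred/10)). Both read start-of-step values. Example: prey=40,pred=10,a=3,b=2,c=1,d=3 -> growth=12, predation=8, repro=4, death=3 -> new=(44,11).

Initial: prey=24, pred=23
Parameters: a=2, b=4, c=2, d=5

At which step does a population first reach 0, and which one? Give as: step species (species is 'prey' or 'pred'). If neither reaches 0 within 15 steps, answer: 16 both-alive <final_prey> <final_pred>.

Step 1: prey: 24+4-22=6; pred: 23+11-11=23
Step 2: prey: 6+1-5=2; pred: 23+2-11=14
Step 3: prey: 2+0-1=1; pred: 14+0-7=7
Step 4: prey: 1+0-0=1; pred: 7+0-3=4
Step 5: prey: 1+0-0=1; pred: 4+0-2=2
Step 6: prey: 1+0-0=1; pred: 2+0-1=1
Step 7: prey: 1+0-0=1; pred: 1+0-0=1
Steps 8-15: state stable at prey=1, pred=1 (no change)
No extinction within 15 steps

Answer: 16 both-alive 1 1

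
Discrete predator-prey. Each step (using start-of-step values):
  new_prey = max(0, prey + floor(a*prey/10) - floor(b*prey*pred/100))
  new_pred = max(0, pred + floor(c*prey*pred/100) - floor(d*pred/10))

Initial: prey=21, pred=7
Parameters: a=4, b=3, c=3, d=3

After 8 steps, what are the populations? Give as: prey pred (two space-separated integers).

Step 1: prey: 21+8-4=25; pred: 7+4-2=9
Step 2: prey: 25+10-6=29; pred: 9+6-2=13
Step 3: prey: 29+11-11=29; pred: 13+11-3=21
Step 4: prey: 29+11-18=22; pred: 21+18-6=33
Step 5: prey: 22+8-21=9; pred: 33+21-9=45
Step 6: prey: 9+3-12=0; pred: 45+12-13=44
Step 7: prey: 0+0-0=0; pred: 44+0-13=31
Step 8: prey: 0+0-0=0; pred: 31+0-9=22

Answer: 0 22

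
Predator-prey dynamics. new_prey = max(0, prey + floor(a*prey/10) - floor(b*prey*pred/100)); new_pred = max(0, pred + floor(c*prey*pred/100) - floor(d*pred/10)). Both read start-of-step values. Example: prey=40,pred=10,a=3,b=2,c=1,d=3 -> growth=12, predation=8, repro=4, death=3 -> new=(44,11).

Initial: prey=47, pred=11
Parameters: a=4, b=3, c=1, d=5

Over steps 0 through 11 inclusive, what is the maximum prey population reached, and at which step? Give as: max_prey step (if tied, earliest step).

Answer: 65 6

Derivation:
Step 1: prey: 47+18-15=50; pred: 11+5-5=11
Step 2: prey: 50+20-16=54; pred: 11+5-5=11
Step 3: prey: 54+21-17=58; pred: 11+5-5=11
Step 4: prey: 58+23-19=62; pred: 11+6-5=12
Step 5: prey: 62+24-22=64; pred: 12+7-6=13
Step 6: prey: 64+25-24=65; pred: 13+8-6=15
Step 7: prey: 65+26-29=62; pred: 15+9-7=17
Step 8: prey: 62+24-31=55; pred: 17+10-8=19
Step 9: prey: 55+22-31=46; pred: 19+10-9=20
Step 10: prey: 46+18-27=37; pred: 20+9-10=19
Step 11: prey: 37+14-21=30; pred: 19+7-9=17
Max prey = 65 at step 6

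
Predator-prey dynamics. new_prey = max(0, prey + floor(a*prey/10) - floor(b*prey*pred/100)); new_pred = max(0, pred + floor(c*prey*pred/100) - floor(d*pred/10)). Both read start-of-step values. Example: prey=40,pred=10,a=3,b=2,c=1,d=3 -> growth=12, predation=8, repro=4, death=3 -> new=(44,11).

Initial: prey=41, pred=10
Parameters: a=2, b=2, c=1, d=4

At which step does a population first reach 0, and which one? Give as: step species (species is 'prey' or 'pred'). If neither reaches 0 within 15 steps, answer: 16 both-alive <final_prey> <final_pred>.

Step 1: prey: 41+8-8=41; pred: 10+4-4=10
Steps 2-15: state stable at prey=41, pred=10 (no change)
No extinction within 15 steps

Answer: 16 both-alive 41 10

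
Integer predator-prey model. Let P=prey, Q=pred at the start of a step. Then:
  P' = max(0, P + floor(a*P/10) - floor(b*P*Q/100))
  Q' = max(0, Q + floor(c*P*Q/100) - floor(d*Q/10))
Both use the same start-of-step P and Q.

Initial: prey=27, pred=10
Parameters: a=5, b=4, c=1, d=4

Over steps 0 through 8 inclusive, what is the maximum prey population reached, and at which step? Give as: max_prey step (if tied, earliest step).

Answer: 77 7

Derivation:
Step 1: prey: 27+13-10=30; pred: 10+2-4=8
Step 2: prey: 30+15-9=36; pred: 8+2-3=7
Step 3: prey: 36+18-10=44; pred: 7+2-2=7
Step 4: prey: 44+22-12=54; pred: 7+3-2=8
Step 5: prey: 54+27-17=64; pred: 8+4-3=9
Step 6: prey: 64+32-23=73; pred: 9+5-3=11
Step 7: prey: 73+36-32=77; pred: 11+8-4=15
Step 8: prey: 77+38-46=69; pred: 15+11-6=20
Max prey = 77 at step 7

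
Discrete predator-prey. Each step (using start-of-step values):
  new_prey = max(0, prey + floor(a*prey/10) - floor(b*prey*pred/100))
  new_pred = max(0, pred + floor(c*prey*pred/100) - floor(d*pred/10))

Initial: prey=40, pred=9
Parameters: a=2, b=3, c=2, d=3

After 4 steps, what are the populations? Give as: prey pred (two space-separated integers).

Step 1: prey: 40+8-10=38; pred: 9+7-2=14
Step 2: prey: 38+7-15=30; pred: 14+10-4=20
Step 3: prey: 30+6-18=18; pred: 20+12-6=26
Step 4: prey: 18+3-14=7; pred: 26+9-7=28

Answer: 7 28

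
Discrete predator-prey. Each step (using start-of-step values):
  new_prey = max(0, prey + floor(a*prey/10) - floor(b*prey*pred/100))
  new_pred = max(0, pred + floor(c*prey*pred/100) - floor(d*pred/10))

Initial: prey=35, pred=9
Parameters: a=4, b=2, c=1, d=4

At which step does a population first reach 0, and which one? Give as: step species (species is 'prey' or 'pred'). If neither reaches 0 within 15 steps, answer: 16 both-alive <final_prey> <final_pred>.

Step 1: prey: 35+14-6=43; pred: 9+3-3=9
Step 2: prey: 43+17-7=53; pred: 9+3-3=9
Step 3: prey: 53+21-9=65; pred: 9+4-3=10
Step 4: prey: 65+26-13=78; pred: 10+6-4=12
Step 5: prey: 78+31-18=91; pred: 12+9-4=17
Step 6: prey: 91+36-30=97; pred: 17+15-6=26
Step 7: prey: 97+38-50=85; pred: 26+25-10=41
Step 8: prey: 85+34-69=50; pred: 41+34-16=59
Step 9: prey: 50+20-59=11; pred: 59+29-23=65
Step 10: prey: 11+4-14=1; pred: 65+7-26=46
Step 11: prey: 1+0-0=1; pred: 46+0-18=28
Step 12: prey: 1+0-0=1; pred: 28+0-11=17
Step 13: prey: 1+0-0=1; pred: 17+0-6=11
Step 14: prey: 1+0-0=1; pred: 11+0-4=7
Step 15: prey: 1+0-0=1; pred: 7+0-2=5
No extinction within 15 steps

Answer: 16 both-alive 1 5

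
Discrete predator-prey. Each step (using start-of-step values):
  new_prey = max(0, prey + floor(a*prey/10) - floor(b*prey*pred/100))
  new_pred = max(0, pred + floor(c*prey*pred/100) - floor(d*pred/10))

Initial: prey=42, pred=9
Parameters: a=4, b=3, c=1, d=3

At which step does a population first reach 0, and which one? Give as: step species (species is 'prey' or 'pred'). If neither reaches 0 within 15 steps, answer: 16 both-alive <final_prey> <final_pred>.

Step 1: prey: 42+16-11=47; pred: 9+3-2=10
Step 2: prey: 47+18-14=51; pred: 10+4-3=11
Step 3: prey: 51+20-16=55; pred: 11+5-3=13
Step 4: prey: 55+22-21=56; pred: 13+7-3=17
Step 5: prey: 56+22-28=50; pred: 17+9-5=21
Step 6: prey: 50+20-31=39; pred: 21+10-6=25
Step 7: prey: 39+15-29=25; pred: 25+9-7=27
Step 8: prey: 25+10-20=15; pred: 27+6-8=25
Step 9: prey: 15+6-11=10; pred: 25+3-7=21
Step 10: prey: 10+4-6=8; pred: 21+2-6=17
Step 11: prey: 8+3-4=7; pred: 17+1-5=13
Step 12: prey: 7+2-2=7; pred: 13+0-3=10
Step 13: prey: 7+2-2=7; pred: 10+0-3=7
Step 14: prey: 7+2-1=8; pred: 7+0-2=5
Step 15: prey: 8+3-1=10; pred: 5+0-1=4
No extinction within 15 steps

Answer: 16 both-alive 10 4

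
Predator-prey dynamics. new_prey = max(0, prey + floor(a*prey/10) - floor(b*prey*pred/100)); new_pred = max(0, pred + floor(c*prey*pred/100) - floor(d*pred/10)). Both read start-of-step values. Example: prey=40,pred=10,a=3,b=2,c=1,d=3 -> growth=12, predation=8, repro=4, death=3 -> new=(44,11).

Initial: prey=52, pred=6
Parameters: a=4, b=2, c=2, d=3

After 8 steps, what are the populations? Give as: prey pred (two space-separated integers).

Step 1: prey: 52+20-6=66; pred: 6+6-1=11
Step 2: prey: 66+26-14=78; pred: 11+14-3=22
Step 3: prey: 78+31-34=75; pred: 22+34-6=50
Step 4: prey: 75+30-75=30; pred: 50+75-15=110
Step 5: prey: 30+12-66=0; pred: 110+66-33=143
Step 6: prey: 0+0-0=0; pred: 143+0-42=101
Step 7: prey: 0+0-0=0; pred: 101+0-30=71
Step 8: prey: 0+0-0=0; pred: 71+0-21=50

Answer: 0 50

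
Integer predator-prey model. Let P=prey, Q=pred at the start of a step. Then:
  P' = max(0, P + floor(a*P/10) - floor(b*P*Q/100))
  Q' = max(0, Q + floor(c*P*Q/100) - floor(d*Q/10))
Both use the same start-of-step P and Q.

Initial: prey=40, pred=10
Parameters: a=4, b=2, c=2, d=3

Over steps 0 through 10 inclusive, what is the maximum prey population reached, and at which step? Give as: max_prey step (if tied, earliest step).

Step 1: prey: 40+16-8=48; pred: 10+8-3=15
Step 2: prey: 48+19-14=53; pred: 15+14-4=25
Step 3: prey: 53+21-26=48; pred: 25+26-7=44
Step 4: prey: 48+19-42=25; pred: 44+42-13=73
Step 5: prey: 25+10-36=0; pred: 73+36-21=88
Step 6: prey: 0+0-0=0; pred: 88+0-26=62
Step 7: prey: 0+0-0=0; pred: 62+0-18=44
Step 8: prey: 0+0-0=0; pred: 44+0-13=31
Step 9: prey: 0+0-0=0; pred: 31+0-9=22
Step 10: prey: 0+0-0=0; pred: 22+0-6=16
Max prey = 53 at step 2

Answer: 53 2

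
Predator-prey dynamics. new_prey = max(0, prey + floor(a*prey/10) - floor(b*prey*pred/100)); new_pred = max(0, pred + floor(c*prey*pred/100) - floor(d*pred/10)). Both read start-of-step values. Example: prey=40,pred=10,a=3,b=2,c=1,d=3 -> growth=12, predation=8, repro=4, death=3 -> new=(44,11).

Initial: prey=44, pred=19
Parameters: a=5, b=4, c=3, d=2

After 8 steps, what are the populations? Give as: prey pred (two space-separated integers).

Step 1: prey: 44+22-33=33; pred: 19+25-3=41
Step 2: prey: 33+16-54=0; pred: 41+40-8=73
Step 3: prey: 0+0-0=0; pred: 73+0-14=59
Step 4: prey: 0+0-0=0; pred: 59+0-11=48
Step 5: prey: 0+0-0=0; pred: 48+0-9=39
Step 6: prey: 0+0-0=0; pred: 39+0-7=32
Step 7: prey: 0+0-0=0; pred: 32+0-6=26
Step 8: prey: 0+0-0=0; pred: 26+0-5=21

Answer: 0 21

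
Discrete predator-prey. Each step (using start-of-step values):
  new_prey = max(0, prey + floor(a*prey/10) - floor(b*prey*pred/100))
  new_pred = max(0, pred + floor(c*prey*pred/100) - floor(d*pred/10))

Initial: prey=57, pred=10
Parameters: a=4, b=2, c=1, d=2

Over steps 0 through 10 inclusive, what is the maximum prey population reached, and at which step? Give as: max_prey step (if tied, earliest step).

Answer: 80 3

Derivation:
Step 1: prey: 57+22-11=68; pred: 10+5-2=13
Step 2: prey: 68+27-17=78; pred: 13+8-2=19
Step 3: prey: 78+31-29=80; pred: 19+14-3=30
Step 4: prey: 80+32-48=64; pred: 30+24-6=48
Step 5: prey: 64+25-61=28; pred: 48+30-9=69
Step 6: prey: 28+11-38=1; pred: 69+19-13=75
Step 7: prey: 1+0-1=0; pred: 75+0-15=60
Step 8: prey: 0+0-0=0; pred: 60+0-12=48
Step 9: prey: 0+0-0=0; pred: 48+0-9=39
Step 10: prey: 0+0-0=0; pred: 39+0-7=32
Max prey = 80 at step 3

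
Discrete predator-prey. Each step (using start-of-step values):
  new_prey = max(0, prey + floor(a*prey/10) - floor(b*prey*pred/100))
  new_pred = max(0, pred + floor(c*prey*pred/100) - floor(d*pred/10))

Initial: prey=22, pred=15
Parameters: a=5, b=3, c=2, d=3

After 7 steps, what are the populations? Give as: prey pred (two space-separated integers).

Step 1: prey: 22+11-9=24; pred: 15+6-4=17
Step 2: prey: 24+12-12=24; pred: 17+8-5=20
Step 3: prey: 24+12-14=22; pred: 20+9-6=23
Step 4: prey: 22+11-15=18; pred: 23+10-6=27
Step 5: prey: 18+9-14=13; pred: 27+9-8=28
Step 6: prey: 13+6-10=9; pred: 28+7-8=27
Step 7: prey: 9+4-7=6; pred: 27+4-8=23

Answer: 6 23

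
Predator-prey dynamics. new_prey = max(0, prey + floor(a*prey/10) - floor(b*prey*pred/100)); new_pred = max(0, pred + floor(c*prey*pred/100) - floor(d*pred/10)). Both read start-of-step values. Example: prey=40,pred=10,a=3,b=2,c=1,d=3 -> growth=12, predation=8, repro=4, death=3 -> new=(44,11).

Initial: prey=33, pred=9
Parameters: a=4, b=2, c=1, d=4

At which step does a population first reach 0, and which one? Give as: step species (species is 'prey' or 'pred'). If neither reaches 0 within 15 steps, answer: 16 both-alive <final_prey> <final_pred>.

Step 1: prey: 33+13-5=41; pred: 9+2-3=8
Step 2: prey: 41+16-6=51; pred: 8+3-3=8
Step 3: prey: 51+20-8=63; pred: 8+4-3=9
Step 4: prey: 63+25-11=77; pred: 9+5-3=11
Step 5: prey: 77+30-16=91; pred: 11+8-4=15
Step 6: prey: 91+36-27=100; pred: 15+13-6=22
Step 7: prey: 100+40-44=96; pred: 22+22-8=36
Step 8: prey: 96+38-69=65; pred: 36+34-14=56
Step 9: prey: 65+26-72=19; pred: 56+36-22=70
Step 10: prey: 19+7-26=0; pred: 70+13-28=55
First extinction: prey at step 10

Answer: 10 prey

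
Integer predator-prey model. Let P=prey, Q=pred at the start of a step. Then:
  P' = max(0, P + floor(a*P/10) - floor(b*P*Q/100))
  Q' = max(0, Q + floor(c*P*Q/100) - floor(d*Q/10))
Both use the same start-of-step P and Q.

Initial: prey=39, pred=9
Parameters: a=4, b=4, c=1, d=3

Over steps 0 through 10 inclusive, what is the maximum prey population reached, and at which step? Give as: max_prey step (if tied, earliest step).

Answer: 40 1

Derivation:
Step 1: prey: 39+15-14=40; pred: 9+3-2=10
Step 2: prey: 40+16-16=40; pred: 10+4-3=11
Step 3: prey: 40+16-17=39; pred: 11+4-3=12
Step 4: prey: 39+15-18=36; pred: 12+4-3=13
Step 5: prey: 36+14-18=32; pred: 13+4-3=14
Step 6: prey: 32+12-17=27; pred: 14+4-4=14
Step 7: prey: 27+10-15=22; pred: 14+3-4=13
Step 8: prey: 22+8-11=19; pred: 13+2-3=12
Step 9: prey: 19+7-9=17; pred: 12+2-3=11
Step 10: prey: 17+6-7=16; pred: 11+1-3=9
Max prey = 40 at step 1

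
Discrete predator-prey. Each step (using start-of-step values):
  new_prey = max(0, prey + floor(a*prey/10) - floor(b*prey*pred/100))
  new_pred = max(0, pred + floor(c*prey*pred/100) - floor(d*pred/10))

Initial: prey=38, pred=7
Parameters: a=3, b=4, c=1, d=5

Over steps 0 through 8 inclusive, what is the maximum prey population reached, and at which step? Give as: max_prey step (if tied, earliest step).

Step 1: prey: 38+11-10=39; pred: 7+2-3=6
Step 2: prey: 39+11-9=41; pred: 6+2-3=5
Step 3: prey: 41+12-8=45; pred: 5+2-2=5
Step 4: prey: 45+13-9=49; pred: 5+2-2=5
Step 5: prey: 49+14-9=54; pred: 5+2-2=5
Step 6: prey: 54+16-10=60; pred: 5+2-2=5
Step 7: prey: 60+18-12=66; pred: 5+3-2=6
Step 8: prey: 66+19-15=70; pred: 6+3-3=6
Max prey = 70 at step 8

Answer: 70 8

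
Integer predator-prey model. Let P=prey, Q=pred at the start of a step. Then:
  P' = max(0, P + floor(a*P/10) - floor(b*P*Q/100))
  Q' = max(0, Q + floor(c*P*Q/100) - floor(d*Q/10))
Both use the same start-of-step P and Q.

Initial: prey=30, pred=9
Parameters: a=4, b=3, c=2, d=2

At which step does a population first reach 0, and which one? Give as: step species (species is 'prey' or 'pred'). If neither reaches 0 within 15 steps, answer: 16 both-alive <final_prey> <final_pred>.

Answer: 6 prey

Derivation:
Step 1: prey: 30+12-8=34; pred: 9+5-1=13
Step 2: prey: 34+13-13=34; pred: 13+8-2=19
Step 3: prey: 34+13-19=28; pred: 19+12-3=28
Step 4: prey: 28+11-23=16; pred: 28+15-5=38
Step 5: prey: 16+6-18=4; pred: 38+12-7=43
Step 6: prey: 4+1-5=0; pred: 43+3-8=38
First extinction: prey at step 6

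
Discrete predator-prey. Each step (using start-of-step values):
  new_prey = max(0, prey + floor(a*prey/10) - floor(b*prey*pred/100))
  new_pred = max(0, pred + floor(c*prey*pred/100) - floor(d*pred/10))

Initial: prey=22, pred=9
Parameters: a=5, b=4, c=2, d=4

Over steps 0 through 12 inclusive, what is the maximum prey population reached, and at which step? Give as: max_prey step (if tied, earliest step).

Step 1: prey: 22+11-7=26; pred: 9+3-3=9
Step 2: prey: 26+13-9=30; pred: 9+4-3=10
Step 3: prey: 30+15-12=33; pred: 10+6-4=12
Step 4: prey: 33+16-15=34; pred: 12+7-4=15
Step 5: prey: 34+17-20=31; pred: 15+10-6=19
Step 6: prey: 31+15-23=23; pred: 19+11-7=23
Step 7: prey: 23+11-21=13; pred: 23+10-9=24
Step 8: prey: 13+6-12=7; pred: 24+6-9=21
Step 9: prey: 7+3-5=5; pred: 21+2-8=15
Step 10: prey: 5+2-3=4; pred: 15+1-6=10
Step 11: prey: 4+2-1=5; pred: 10+0-4=6
Step 12: prey: 5+2-1=6; pred: 6+0-2=4
Max prey = 34 at step 4

Answer: 34 4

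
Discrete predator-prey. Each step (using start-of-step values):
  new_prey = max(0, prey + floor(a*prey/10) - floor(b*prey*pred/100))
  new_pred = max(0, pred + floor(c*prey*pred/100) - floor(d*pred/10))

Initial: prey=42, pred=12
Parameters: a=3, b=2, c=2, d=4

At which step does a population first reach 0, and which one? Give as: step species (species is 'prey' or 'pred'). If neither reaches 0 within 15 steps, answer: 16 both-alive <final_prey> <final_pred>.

Answer: 16 both-alive 2 2

Derivation:
Step 1: prey: 42+12-10=44; pred: 12+10-4=18
Step 2: prey: 44+13-15=42; pred: 18+15-7=26
Step 3: prey: 42+12-21=33; pred: 26+21-10=37
Step 4: prey: 33+9-24=18; pred: 37+24-14=47
Step 5: prey: 18+5-16=7; pred: 47+16-18=45
Step 6: prey: 7+2-6=3; pred: 45+6-18=33
Step 7: prey: 3+0-1=2; pred: 33+1-13=21
Step 8: prey: 2+0-0=2; pred: 21+0-8=13
Step 9: prey: 2+0-0=2; pred: 13+0-5=8
Step 10: prey: 2+0-0=2; pred: 8+0-3=5
Step 11: prey: 2+0-0=2; pred: 5+0-2=3
Step 12: prey: 2+0-0=2; pred: 3+0-1=2
Step 13: prey: 2+0-0=2; pred: 2+0-0=2
Steps 14-15: state stable at prey=2, pred=2 (no change)
No extinction within 15 steps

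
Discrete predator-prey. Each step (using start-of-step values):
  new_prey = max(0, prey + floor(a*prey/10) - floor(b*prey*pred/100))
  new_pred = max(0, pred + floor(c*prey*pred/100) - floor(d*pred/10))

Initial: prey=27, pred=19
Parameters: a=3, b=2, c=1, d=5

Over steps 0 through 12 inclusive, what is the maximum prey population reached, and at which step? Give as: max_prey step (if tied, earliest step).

Step 1: prey: 27+8-10=25; pred: 19+5-9=15
Step 2: prey: 25+7-7=25; pred: 15+3-7=11
Step 3: prey: 25+7-5=27; pred: 11+2-5=8
Step 4: prey: 27+8-4=31; pred: 8+2-4=6
Step 5: prey: 31+9-3=37; pred: 6+1-3=4
Step 6: prey: 37+11-2=46; pred: 4+1-2=3
Step 7: prey: 46+13-2=57; pred: 3+1-1=3
Step 8: prey: 57+17-3=71; pred: 3+1-1=3
Step 9: prey: 71+21-4=88; pred: 3+2-1=4
Step 10: prey: 88+26-7=107; pred: 4+3-2=5
Step 11: prey: 107+32-10=129; pred: 5+5-2=8
Step 12: prey: 129+38-20=147; pred: 8+10-4=14
Max prey = 147 at step 12

Answer: 147 12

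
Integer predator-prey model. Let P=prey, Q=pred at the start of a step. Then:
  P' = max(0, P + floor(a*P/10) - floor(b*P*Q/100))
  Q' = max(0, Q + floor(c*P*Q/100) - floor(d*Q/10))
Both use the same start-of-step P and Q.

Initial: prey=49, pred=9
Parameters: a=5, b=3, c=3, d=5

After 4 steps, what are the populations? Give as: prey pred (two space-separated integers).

Step 1: prey: 49+24-13=60; pred: 9+13-4=18
Step 2: prey: 60+30-32=58; pred: 18+32-9=41
Step 3: prey: 58+29-71=16; pred: 41+71-20=92
Step 4: prey: 16+8-44=0; pred: 92+44-46=90

Answer: 0 90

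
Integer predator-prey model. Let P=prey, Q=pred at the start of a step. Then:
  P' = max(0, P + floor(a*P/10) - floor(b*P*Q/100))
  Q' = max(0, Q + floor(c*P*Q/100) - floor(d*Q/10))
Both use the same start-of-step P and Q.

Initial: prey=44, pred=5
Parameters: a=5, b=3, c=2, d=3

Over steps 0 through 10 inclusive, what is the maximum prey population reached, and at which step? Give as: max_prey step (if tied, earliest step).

Step 1: prey: 44+22-6=60; pred: 5+4-1=8
Step 2: prey: 60+30-14=76; pred: 8+9-2=15
Step 3: prey: 76+38-34=80; pred: 15+22-4=33
Step 4: prey: 80+40-79=41; pred: 33+52-9=76
Step 5: prey: 41+20-93=0; pred: 76+62-22=116
Step 6: prey: 0+0-0=0; pred: 116+0-34=82
Step 7: prey: 0+0-0=0; pred: 82+0-24=58
Step 8: prey: 0+0-0=0; pred: 58+0-17=41
Step 9: prey: 0+0-0=0; pred: 41+0-12=29
Step 10: prey: 0+0-0=0; pred: 29+0-8=21
Max prey = 80 at step 3

Answer: 80 3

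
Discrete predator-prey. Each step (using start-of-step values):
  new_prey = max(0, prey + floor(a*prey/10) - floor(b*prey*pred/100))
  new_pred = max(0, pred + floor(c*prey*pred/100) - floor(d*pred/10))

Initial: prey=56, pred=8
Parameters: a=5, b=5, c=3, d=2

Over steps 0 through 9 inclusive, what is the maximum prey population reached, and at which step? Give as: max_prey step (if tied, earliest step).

Step 1: prey: 56+28-22=62; pred: 8+13-1=20
Step 2: prey: 62+31-62=31; pred: 20+37-4=53
Step 3: prey: 31+15-82=0; pred: 53+49-10=92
Step 4: prey: 0+0-0=0; pred: 92+0-18=74
Step 5: prey: 0+0-0=0; pred: 74+0-14=60
Step 6: prey: 0+0-0=0; pred: 60+0-12=48
Step 7: prey: 0+0-0=0; pred: 48+0-9=39
Step 8: prey: 0+0-0=0; pred: 39+0-7=32
Step 9: prey: 0+0-0=0; pred: 32+0-6=26
Max prey = 62 at step 1

Answer: 62 1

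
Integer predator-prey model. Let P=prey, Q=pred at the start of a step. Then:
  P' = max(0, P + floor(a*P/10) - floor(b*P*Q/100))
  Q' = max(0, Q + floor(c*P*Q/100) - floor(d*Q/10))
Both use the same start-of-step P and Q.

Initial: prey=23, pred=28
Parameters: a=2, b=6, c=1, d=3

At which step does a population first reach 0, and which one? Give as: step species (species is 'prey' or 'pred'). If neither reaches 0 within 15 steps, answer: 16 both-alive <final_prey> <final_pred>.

Step 1: prey: 23+4-38=0; pred: 28+6-8=26
First extinction: prey at step 1

Answer: 1 prey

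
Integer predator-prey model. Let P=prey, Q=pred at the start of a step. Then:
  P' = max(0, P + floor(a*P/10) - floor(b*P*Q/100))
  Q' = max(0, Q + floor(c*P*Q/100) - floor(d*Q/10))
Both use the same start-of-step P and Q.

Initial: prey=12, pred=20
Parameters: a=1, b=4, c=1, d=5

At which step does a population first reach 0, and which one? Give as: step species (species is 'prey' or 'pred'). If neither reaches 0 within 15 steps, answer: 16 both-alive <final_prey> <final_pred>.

Step 1: prey: 12+1-9=4; pred: 20+2-10=12
Step 2: prey: 4+0-1=3; pred: 12+0-6=6
Step 3: prey: 3+0-0=3; pred: 6+0-3=3
Step 4: prey: 3+0-0=3; pred: 3+0-1=2
Step 5: prey: 3+0-0=3; pred: 2+0-1=1
Step 6: prey: 3+0-0=3; pred: 1+0-0=1
Steps 7-15: state stable at prey=3, pred=1 (no change)
No extinction within 15 steps

Answer: 16 both-alive 3 1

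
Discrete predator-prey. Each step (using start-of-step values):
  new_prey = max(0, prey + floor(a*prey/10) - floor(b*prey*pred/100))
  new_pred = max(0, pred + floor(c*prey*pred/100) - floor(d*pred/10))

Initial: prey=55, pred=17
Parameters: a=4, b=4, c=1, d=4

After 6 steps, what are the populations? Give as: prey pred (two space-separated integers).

Answer: 11 6

Derivation:
Step 1: prey: 55+22-37=40; pred: 17+9-6=20
Step 2: prey: 40+16-32=24; pred: 20+8-8=20
Step 3: prey: 24+9-19=14; pred: 20+4-8=16
Step 4: prey: 14+5-8=11; pred: 16+2-6=12
Step 5: prey: 11+4-5=10; pred: 12+1-4=9
Step 6: prey: 10+4-3=11; pred: 9+0-3=6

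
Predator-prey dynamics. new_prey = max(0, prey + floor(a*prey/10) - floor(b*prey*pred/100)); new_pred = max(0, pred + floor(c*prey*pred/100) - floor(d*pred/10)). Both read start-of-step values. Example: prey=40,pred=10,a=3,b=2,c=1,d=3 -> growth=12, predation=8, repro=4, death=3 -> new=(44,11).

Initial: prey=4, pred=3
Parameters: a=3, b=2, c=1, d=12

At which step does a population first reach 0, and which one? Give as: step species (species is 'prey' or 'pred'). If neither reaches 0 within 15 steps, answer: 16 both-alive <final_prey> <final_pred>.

Answer: 1 pred

Derivation:
Step 1: prey: 4+1-0=5; pred: 3+0-3=0
First extinction: pred at step 1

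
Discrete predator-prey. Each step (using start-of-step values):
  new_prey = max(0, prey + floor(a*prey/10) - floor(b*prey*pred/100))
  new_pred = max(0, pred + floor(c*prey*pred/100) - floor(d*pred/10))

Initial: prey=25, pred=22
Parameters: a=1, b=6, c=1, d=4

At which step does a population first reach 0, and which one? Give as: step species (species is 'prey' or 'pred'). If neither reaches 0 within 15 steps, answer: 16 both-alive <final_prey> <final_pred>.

Step 1: prey: 25+2-33=0; pred: 22+5-8=19
First extinction: prey at step 1

Answer: 1 prey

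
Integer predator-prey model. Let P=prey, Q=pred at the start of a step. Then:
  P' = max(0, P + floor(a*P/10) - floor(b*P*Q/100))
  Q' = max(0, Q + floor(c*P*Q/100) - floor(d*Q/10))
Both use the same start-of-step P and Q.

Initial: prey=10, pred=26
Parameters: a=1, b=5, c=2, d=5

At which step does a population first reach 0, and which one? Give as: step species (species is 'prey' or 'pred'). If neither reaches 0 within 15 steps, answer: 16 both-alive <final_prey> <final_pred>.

Answer: 1 prey

Derivation:
Step 1: prey: 10+1-13=0; pred: 26+5-13=18
First extinction: prey at step 1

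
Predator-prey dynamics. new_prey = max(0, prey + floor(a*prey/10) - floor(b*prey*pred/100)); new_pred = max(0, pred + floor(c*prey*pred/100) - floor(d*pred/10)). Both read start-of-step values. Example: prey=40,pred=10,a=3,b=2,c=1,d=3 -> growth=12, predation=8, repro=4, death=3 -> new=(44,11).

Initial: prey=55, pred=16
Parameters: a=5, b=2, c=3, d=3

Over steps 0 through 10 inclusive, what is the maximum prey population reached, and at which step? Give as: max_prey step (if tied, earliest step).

Step 1: prey: 55+27-17=65; pred: 16+26-4=38
Step 2: prey: 65+32-49=48; pred: 38+74-11=101
Step 3: prey: 48+24-96=0; pred: 101+145-30=216
Step 4: prey: 0+0-0=0; pred: 216+0-64=152
Step 5: prey: 0+0-0=0; pred: 152+0-45=107
Step 6: prey: 0+0-0=0; pred: 107+0-32=75
Step 7: prey: 0+0-0=0; pred: 75+0-22=53
Step 8: prey: 0+0-0=0; pred: 53+0-15=38
Step 9: prey: 0+0-0=0; pred: 38+0-11=27
Step 10: prey: 0+0-0=0; pred: 27+0-8=19
Max prey = 65 at step 1

Answer: 65 1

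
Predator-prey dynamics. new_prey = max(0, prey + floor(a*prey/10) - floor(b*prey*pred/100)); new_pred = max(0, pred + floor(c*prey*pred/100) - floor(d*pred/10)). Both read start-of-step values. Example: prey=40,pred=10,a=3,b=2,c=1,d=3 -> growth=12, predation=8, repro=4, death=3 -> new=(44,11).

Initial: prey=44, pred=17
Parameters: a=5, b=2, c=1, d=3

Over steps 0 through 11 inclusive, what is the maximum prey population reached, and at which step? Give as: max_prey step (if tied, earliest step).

Step 1: prey: 44+22-14=52; pred: 17+7-5=19
Step 2: prey: 52+26-19=59; pred: 19+9-5=23
Step 3: prey: 59+29-27=61; pred: 23+13-6=30
Step 4: prey: 61+30-36=55; pred: 30+18-9=39
Step 5: prey: 55+27-42=40; pred: 39+21-11=49
Step 6: prey: 40+20-39=21; pred: 49+19-14=54
Step 7: prey: 21+10-22=9; pred: 54+11-16=49
Step 8: prey: 9+4-8=5; pred: 49+4-14=39
Step 9: prey: 5+2-3=4; pred: 39+1-11=29
Step 10: prey: 4+2-2=4; pred: 29+1-8=22
Step 11: prey: 4+2-1=5; pred: 22+0-6=16
Max prey = 61 at step 3

Answer: 61 3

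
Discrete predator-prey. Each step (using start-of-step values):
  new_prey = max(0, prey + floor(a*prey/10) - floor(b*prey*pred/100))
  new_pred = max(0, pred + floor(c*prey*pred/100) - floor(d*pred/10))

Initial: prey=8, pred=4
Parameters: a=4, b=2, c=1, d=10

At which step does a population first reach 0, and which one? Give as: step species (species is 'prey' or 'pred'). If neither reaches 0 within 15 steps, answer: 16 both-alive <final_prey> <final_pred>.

Answer: 1 pred

Derivation:
Step 1: prey: 8+3-0=11; pred: 4+0-4=0
First extinction: pred at step 1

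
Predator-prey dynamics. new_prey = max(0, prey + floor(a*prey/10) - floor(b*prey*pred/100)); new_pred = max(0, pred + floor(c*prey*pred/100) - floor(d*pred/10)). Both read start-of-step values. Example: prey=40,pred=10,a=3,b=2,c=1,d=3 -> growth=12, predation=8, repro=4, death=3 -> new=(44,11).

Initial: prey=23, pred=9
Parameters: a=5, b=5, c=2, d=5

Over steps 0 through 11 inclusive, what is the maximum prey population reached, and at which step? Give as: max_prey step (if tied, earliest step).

Answer: 30 4

Derivation:
Step 1: prey: 23+11-10=24; pred: 9+4-4=9
Step 2: prey: 24+12-10=26; pred: 9+4-4=9
Step 3: prey: 26+13-11=28; pred: 9+4-4=9
Step 4: prey: 28+14-12=30; pred: 9+5-4=10
Step 5: prey: 30+15-15=30; pred: 10+6-5=11
Step 6: prey: 30+15-16=29; pred: 11+6-5=12
Step 7: prey: 29+14-17=26; pred: 12+6-6=12
Step 8: prey: 26+13-15=24; pred: 12+6-6=12
Step 9: prey: 24+12-14=22; pred: 12+5-6=11
Step 10: prey: 22+11-12=21; pred: 11+4-5=10
Step 11: prey: 21+10-10=21; pred: 10+4-5=9
Max prey = 30 at step 4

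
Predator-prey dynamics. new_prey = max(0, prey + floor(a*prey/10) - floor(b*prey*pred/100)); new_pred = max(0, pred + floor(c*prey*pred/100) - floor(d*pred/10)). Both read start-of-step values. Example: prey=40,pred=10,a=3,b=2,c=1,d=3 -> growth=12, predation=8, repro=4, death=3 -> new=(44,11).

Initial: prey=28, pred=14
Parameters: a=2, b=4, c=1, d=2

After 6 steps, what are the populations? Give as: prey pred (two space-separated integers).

Answer: 3 8

Derivation:
Step 1: prey: 28+5-15=18; pred: 14+3-2=15
Step 2: prey: 18+3-10=11; pred: 15+2-3=14
Step 3: prey: 11+2-6=7; pred: 14+1-2=13
Step 4: prey: 7+1-3=5; pred: 13+0-2=11
Step 5: prey: 5+1-2=4; pred: 11+0-2=9
Step 6: prey: 4+0-1=3; pred: 9+0-1=8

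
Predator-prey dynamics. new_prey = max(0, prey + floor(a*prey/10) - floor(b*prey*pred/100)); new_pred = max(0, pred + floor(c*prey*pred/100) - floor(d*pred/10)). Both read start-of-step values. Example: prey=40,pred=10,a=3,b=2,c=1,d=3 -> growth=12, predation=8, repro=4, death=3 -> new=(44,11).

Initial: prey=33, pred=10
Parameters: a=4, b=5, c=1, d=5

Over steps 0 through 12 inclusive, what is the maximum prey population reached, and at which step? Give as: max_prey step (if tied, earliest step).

Answer: 137 10

Derivation:
Step 1: prey: 33+13-16=30; pred: 10+3-5=8
Step 2: prey: 30+12-12=30; pred: 8+2-4=6
Step 3: prey: 30+12-9=33; pred: 6+1-3=4
Step 4: prey: 33+13-6=40; pred: 4+1-2=3
Step 5: prey: 40+16-6=50; pred: 3+1-1=3
Step 6: prey: 50+20-7=63; pred: 3+1-1=3
Step 7: prey: 63+25-9=79; pred: 3+1-1=3
Step 8: prey: 79+31-11=99; pred: 3+2-1=4
Step 9: prey: 99+39-19=119; pred: 4+3-2=5
Step 10: prey: 119+47-29=137; pred: 5+5-2=8
Step 11: prey: 137+54-54=137; pred: 8+10-4=14
Step 12: prey: 137+54-95=96; pred: 14+19-7=26
Max prey = 137 at step 10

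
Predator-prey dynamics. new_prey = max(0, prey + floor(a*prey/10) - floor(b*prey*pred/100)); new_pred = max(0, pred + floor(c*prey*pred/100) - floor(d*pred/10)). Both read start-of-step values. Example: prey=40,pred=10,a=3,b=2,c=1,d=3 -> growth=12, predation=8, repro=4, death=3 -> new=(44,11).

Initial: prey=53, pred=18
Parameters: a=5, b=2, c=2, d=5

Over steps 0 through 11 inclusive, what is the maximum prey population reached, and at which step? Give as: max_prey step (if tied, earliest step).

Step 1: prey: 53+26-19=60; pred: 18+19-9=28
Step 2: prey: 60+30-33=57; pred: 28+33-14=47
Step 3: prey: 57+28-53=32; pred: 47+53-23=77
Step 4: prey: 32+16-49=0; pred: 77+49-38=88
Step 5: prey: 0+0-0=0; pred: 88+0-44=44
Step 6: prey: 0+0-0=0; pred: 44+0-22=22
Step 7: prey: 0+0-0=0; pred: 22+0-11=11
Step 8: prey: 0+0-0=0; pred: 11+0-5=6
Step 9: prey: 0+0-0=0; pred: 6+0-3=3
Step 10: prey: 0+0-0=0; pred: 3+0-1=2
Step 11: prey: 0+0-0=0; pred: 2+0-1=1
Max prey = 60 at step 1

Answer: 60 1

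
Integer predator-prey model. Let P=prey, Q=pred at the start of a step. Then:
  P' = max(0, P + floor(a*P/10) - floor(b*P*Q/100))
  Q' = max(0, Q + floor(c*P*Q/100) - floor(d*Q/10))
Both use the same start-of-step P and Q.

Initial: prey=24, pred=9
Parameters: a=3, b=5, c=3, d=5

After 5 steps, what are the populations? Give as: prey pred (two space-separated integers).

Answer: 7 7

Derivation:
Step 1: prey: 24+7-10=21; pred: 9+6-4=11
Step 2: prey: 21+6-11=16; pred: 11+6-5=12
Step 3: prey: 16+4-9=11; pred: 12+5-6=11
Step 4: prey: 11+3-6=8; pred: 11+3-5=9
Step 5: prey: 8+2-3=7; pred: 9+2-4=7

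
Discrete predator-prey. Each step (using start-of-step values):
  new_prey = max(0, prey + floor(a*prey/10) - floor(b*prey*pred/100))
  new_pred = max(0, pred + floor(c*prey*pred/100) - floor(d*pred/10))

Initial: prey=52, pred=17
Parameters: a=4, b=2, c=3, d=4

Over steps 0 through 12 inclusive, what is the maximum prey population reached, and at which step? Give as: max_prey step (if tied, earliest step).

Step 1: prey: 52+20-17=55; pred: 17+26-6=37
Step 2: prey: 55+22-40=37; pred: 37+61-14=84
Step 3: prey: 37+14-62=0; pred: 84+93-33=144
Step 4: prey: 0+0-0=0; pred: 144+0-57=87
Step 5: prey: 0+0-0=0; pred: 87+0-34=53
Step 6: prey: 0+0-0=0; pred: 53+0-21=32
Step 7: prey: 0+0-0=0; pred: 32+0-12=20
Step 8: prey: 0+0-0=0; pred: 20+0-8=12
Step 9: prey: 0+0-0=0; pred: 12+0-4=8
Step 10: prey: 0+0-0=0; pred: 8+0-3=5
Step 11: prey: 0+0-0=0; pred: 5+0-2=3
Step 12: prey: 0+0-0=0; pred: 3+0-1=2
Max prey = 55 at step 1

Answer: 55 1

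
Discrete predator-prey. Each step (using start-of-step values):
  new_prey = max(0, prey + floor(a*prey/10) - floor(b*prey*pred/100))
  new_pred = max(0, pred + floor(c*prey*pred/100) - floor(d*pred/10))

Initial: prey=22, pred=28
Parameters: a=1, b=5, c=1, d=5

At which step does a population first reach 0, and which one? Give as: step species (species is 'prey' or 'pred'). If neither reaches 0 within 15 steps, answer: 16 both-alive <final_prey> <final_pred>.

Answer: 1 prey

Derivation:
Step 1: prey: 22+2-30=0; pred: 28+6-14=20
First extinction: prey at step 1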